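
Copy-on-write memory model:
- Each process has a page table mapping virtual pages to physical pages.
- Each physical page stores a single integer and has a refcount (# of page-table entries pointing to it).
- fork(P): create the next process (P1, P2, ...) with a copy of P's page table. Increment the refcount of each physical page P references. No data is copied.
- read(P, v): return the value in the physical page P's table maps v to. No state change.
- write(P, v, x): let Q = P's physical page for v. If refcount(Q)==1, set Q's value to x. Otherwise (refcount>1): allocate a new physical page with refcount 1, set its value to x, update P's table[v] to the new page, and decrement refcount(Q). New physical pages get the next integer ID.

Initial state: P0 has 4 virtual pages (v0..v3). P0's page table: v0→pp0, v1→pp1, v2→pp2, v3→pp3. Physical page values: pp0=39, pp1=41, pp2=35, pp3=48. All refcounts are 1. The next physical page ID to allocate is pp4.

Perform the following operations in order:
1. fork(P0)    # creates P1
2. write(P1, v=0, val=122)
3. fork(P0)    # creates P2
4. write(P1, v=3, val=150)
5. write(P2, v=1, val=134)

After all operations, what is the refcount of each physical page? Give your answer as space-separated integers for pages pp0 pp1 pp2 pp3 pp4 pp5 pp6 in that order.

Answer: 2 2 3 2 1 1 1

Derivation:
Op 1: fork(P0) -> P1. 4 ppages; refcounts: pp0:2 pp1:2 pp2:2 pp3:2
Op 2: write(P1, v0, 122). refcount(pp0)=2>1 -> COPY to pp4. 5 ppages; refcounts: pp0:1 pp1:2 pp2:2 pp3:2 pp4:1
Op 3: fork(P0) -> P2. 5 ppages; refcounts: pp0:2 pp1:3 pp2:3 pp3:3 pp4:1
Op 4: write(P1, v3, 150). refcount(pp3)=3>1 -> COPY to pp5. 6 ppages; refcounts: pp0:2 pp1:3 pp2:3 pp3:2 pp4:1 pp5:1
Op 5: write(P2, v1, 134). refcount(pp1)=3>1 -> COPY to pp6. 7 ppages; refcounts: pp0:2 pp1:2 pp2:3 pp3:2 pp4:1 pp5:1 pp6:1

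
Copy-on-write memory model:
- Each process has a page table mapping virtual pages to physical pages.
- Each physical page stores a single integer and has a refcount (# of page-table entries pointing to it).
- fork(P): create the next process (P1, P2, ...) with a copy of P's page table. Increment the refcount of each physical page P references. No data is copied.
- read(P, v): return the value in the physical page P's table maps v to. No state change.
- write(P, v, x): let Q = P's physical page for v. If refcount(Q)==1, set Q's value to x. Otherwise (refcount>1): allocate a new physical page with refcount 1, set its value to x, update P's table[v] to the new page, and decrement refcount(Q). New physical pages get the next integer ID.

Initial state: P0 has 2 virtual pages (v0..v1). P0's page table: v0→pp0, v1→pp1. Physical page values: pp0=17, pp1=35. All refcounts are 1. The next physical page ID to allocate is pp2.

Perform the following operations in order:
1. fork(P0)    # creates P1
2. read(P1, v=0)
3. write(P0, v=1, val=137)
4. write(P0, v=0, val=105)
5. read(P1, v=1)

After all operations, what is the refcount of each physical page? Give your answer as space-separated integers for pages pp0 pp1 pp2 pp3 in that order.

Op 1: fork(P0) -> P1. 2 ppages; refcounts: pp0:2 pp1:2
Op 2: read(P1, v0) -> 17. No state change.
Op 3: write(P0, v1, 137). refcount(pp1)=2>1 -> COPY to pp2. 3 ppages; refcounts: pp0:2 pp1:1 pp2:1
Op 4: write(P0, v0, 105). refcount(pp0)=2>1 -> COPY to pp3. 4 ppages; refcounts: pp0:1 pp1:1 pp2:1 pp3:1
Op 5: read(P1, v1) -> 35. No state change.

Answer: 1 1 1 1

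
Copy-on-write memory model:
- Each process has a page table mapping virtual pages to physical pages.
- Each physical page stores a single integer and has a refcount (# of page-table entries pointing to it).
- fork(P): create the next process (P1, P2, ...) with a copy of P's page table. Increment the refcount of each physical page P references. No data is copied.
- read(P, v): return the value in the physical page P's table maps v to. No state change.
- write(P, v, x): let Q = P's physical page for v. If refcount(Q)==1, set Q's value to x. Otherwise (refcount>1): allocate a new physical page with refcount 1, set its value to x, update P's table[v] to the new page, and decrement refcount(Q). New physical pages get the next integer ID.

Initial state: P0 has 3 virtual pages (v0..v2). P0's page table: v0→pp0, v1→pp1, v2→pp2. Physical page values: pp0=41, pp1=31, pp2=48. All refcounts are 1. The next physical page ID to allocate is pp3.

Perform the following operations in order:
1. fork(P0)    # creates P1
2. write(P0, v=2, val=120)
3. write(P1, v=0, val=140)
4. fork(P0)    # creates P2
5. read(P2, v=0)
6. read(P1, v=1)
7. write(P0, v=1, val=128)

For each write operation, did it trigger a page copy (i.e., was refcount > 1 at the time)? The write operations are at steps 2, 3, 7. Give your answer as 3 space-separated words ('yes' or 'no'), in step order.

Op 1: fork(P0) -> P1. 3 ppages; refcounts: pp0:2 pp1:2 pp2:2
Op 2: write(P0, v2, 120). refcount(pp2)=2>1 -> COPY to pp3. 4 ppages; refcounts: pp0:2 pp1:2 pp2:1 pp3:1
Op 3: write(P1, v0, 140). refcount(pp0)=2>1 -> COPY to pp4. 5 ppages; refcounts: pp0:1 pp1:2 pp2:1 pp3:1 pp4:1
Op 4: fork(P0) -> P2. 5 ppages; refcounts: pp0:2 pp1:3 pp2:1 pp3:2 pp4:1
Op 5: read(P2, v0) -> 41. No state change.
Op 6: read(P1, v1) -> 31. No state change.
Op 7: write(P0, v1, 128). refcount(pp1)=3>1 -> COPY to pp5. 6 ppages; refcounts: pp0:2 pp1:2 pp2:1 pp3:2 pp4:1 pp5:1

yes yes yes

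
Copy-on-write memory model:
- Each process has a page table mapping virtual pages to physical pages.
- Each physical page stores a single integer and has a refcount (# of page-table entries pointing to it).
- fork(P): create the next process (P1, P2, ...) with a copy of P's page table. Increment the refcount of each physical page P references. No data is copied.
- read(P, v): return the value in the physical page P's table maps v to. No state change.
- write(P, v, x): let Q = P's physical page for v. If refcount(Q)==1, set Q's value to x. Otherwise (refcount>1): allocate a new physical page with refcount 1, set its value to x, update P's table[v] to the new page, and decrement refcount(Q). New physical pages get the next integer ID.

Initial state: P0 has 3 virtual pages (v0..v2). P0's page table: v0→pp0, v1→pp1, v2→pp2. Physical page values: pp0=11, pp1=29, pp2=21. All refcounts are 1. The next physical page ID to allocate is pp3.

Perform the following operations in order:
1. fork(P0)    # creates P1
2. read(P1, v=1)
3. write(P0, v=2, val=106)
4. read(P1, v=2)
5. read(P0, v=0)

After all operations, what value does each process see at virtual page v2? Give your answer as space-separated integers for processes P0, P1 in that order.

Answer: 106 21

Derivation:
Op 1: fork(P0) -> P1. 3 ppages; refcounts: pp0:2 pp1:2 pp2:2
Op 2: read(P1, v1) -> 29. No state change.
Op 3: write(P0, v2, 106). refcount(pp2)=2>1 -> COPY to pp3. 4 ppages; refcounts: pp0:2 pp1:2 pp2:1 pp3:1
Op 4: read(P1, v2) -> 21. No state change.
Op 5: read(P0, v0) -> 11. No state change.
P0: v2 -> pp3 = 106
P1: v2 -> pp2 = 21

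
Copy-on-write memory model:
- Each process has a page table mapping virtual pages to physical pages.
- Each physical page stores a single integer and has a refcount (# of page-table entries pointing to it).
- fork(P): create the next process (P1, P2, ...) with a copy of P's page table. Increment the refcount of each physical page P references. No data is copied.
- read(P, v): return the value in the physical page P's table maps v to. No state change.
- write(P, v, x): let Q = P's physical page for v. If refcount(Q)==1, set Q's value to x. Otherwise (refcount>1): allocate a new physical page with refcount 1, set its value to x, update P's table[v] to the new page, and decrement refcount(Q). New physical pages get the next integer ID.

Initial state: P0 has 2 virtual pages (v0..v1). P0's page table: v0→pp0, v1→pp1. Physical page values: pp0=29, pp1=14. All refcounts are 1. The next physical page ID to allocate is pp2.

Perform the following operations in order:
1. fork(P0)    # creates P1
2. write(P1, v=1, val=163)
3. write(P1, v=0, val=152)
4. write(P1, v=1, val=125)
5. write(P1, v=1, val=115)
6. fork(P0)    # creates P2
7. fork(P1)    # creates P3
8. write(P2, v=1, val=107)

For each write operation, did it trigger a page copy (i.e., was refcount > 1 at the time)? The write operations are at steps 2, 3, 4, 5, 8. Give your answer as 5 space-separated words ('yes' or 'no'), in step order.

Op 1: fork(P0) -> P1. 2 ppages; refcounts: pp0:2 pp1:2
Op 2: write(P1, v1, 163). refcount(pp1)=2>1 -> COPY to pp2. 3 ppages; refcounts: pp0:2 pp1:1 pp2:1
Op 3: write(P1, v0, 152). refcount(pp0)=2>1 -> COPY to pp3. 4 ppages; refcounts: pp0:1 pp1:1 pp2:1 pp3:1
Op 4: write(P1, v1, 125). refcount(pp2)=1 -> write in place. 4 ppages; refcounts: pp0:1 pp1:1 pp2:1 pp3:1
Op 5: write(P1, v1, 115). refcount(pp2)=1 -> write in place. 4 ppages; refcounts: pp0:1 pp1:1 pp2:1 pp3:1
Op 6: fork(P0) -> P2. 4 ppages; refcounts: pp0:2 pp1:2 pp2:1 pp3:1
Op 7: fork(P1) -> P3. 4 ppages; refcounts: pp0:2 pp1:2 pp2:2 pp3:2
Op 8: write(P2, v1, 107). refcount(pp1)=2>1 -> COPY to pp4. 5 ppages; refcounts: pp0:2 pp1:1 pp2:2 pp3:2 pp4:1

yes yes no no yes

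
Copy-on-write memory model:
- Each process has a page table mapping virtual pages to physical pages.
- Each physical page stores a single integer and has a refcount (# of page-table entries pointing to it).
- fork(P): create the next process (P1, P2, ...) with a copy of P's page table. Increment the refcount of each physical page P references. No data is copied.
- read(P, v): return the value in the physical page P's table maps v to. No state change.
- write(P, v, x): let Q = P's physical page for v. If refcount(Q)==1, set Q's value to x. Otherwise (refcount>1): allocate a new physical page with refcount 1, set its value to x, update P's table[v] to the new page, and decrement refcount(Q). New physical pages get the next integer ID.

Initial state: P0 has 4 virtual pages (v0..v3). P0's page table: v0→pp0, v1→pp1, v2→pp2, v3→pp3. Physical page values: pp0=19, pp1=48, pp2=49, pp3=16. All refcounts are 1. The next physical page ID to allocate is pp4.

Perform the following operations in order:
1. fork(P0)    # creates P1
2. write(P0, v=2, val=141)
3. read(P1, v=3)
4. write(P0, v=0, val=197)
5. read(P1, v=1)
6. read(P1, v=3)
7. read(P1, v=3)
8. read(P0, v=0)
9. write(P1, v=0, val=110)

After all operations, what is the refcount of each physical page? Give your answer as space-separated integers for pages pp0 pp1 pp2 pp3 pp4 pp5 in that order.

Op 1: fork(P0) -> P1. 4 ppages; refcounts: pp0:2 pp1:2 pp2:2 pp3:2
Op 2: write(P0, v2, 141). refcount(pp2)=2>1 -> COPY to pp4. 5 ppages; refcounts: pp0:2 pp1:2 pp2:1 pp3:2 pp4:1
Op 3: read(P1, v3) -> 16. No state change.
Op 4: write(P0, v0, 197). refcount(pp0)=2>1 -> COPY to pp5. 6 ppages; refcounts: pp0:1 pp1:2 pp2:1 pp3:2 pp4:1 pp5:1
Op 5: read(P1, v1) -> 48. No state change.
Op 6: read(P1, v3) -> 16. No state change.
Op 7: read(P1, v3) -> 16. No state change.
Op 8: read(P0, v0) -> 197. No state change.
Op 9: write(P1, v0, 110). refcount(pp0)=1 -> write in place. 6 ppages; refcounts: pp0:1 pp1:2 pp2:1 pp3:2 pp4:1 pp5:1

Answer: 1 2 1 2 1 1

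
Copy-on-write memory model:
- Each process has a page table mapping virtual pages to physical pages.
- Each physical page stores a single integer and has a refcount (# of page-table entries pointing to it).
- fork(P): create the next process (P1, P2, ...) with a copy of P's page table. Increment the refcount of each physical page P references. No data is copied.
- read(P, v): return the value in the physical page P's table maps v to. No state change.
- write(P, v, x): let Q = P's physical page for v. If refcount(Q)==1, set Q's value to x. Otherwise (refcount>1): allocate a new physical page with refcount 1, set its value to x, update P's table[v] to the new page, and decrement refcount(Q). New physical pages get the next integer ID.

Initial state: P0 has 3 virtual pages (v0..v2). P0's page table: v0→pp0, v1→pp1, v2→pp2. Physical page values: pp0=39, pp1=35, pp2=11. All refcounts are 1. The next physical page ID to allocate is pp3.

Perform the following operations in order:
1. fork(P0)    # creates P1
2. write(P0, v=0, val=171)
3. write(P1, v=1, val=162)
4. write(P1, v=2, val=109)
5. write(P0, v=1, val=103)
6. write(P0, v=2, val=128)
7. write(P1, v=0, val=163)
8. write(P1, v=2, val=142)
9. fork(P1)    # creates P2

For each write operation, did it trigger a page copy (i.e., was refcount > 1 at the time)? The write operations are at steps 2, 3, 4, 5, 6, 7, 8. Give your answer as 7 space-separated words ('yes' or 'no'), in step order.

Op 1: fork(P0) -> P1. 3 ppages; refcounts: pp0:2 pp1:2 pp2:2
Op 2: write(P0, v0, 171). refcount(pp0)=2>1 -> COPY to pp3. 4 ppages; refcounts: pp0:1 pp1:2 pp2:2 pp3:1
Op 3: write(P1, v1, 162). refcount(pp1)=2>1 -> COPY to pp4. 5 ppages; refcounts: pp0:1 pp1:1 pp2:2 pp3:1 pp4:1
Op 4: write(P1, v2, 109). refcount(pp2)=2>1 -> COPY to pp5. 6 ppages; refcounts: pp0:1 pp1:1 pp2:1 pp3:1 pp4:1 pp5:1
Op 5: write(P0, v1, 103). refcount(pp1)=1 -> write in place. 6 ppages; refcounts: pp0:1 pp1:1 pp2:1 pp3:1 pp4:1 pp5:1
Op 6: write(P0, v2, 128). refcount(pp2)=1 -> write in place. 6 ppages; refcounts: pp0:1 pp1:1 pp2:1 pp3:1 pp4:1 pp5:1
Op 7: write(P1, v0, 163). refcount(pp0)=1 -> write in place. 6 ppages; refcounts: pp0:1 pp1:1 pp2:1 pp3:1 pp4:1 pp5:1
Op 8: write(P1, v2, 142). refcount(pp5)=1 -> write in place. 6 ppages; refcounts: pp0:1 pp1:1 pp2:1 pp3:1 pp4:1 pp5:1
Op 9: fork(P1) -> P2. 6 ppages; refcounts: pp0:2 pp1:1 pp2:1 pp3:1 pp4:2 pp5:2

yes yes yes no no no no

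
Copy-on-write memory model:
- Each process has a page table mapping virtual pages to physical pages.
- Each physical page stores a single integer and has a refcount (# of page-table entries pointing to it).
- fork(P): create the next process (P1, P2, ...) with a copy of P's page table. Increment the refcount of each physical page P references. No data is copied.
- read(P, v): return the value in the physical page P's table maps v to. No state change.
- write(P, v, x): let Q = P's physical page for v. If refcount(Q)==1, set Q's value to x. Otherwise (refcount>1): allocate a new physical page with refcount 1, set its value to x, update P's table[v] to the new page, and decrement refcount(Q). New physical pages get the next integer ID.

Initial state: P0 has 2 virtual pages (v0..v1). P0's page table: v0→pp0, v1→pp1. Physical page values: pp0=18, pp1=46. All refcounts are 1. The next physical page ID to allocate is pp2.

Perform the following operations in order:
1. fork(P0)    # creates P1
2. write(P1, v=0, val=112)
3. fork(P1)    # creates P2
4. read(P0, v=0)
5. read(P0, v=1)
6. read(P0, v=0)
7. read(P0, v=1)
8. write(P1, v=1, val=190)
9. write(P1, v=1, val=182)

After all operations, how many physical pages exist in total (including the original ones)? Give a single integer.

Op 1: fork(P0) -> P1. 2 ppages; refcounts: pp0:2 pp1:2
Op 2: write(P1, v0, 112). refcount(pp0)=2>1 -> COPY to pp2. 3 ppages; refcounts: pp0:1 pp1:2 pp2:1
Op 3: fork(P1) -> P2. 3 ppages; refcounts: pp0:1 pp1:3 pp2:2
Op 4: read(P0, v0) -> 18. No state change.
Op 5: read(P0, v1) -> 46. No state change.
Op 6: read(P0, v0) -> 18. No state change.
Op 7: read(P0, v1) -> 46. No state change.
Op 8: write(P1, v1, 190). refcount(pp1)=3>1 -> COPY to pp3. 4 ppages; refcounts: pp0:1 pp1:2 pp2:2 pp3:1
Op 9: write(P1, v1, 182). refcount(pp3)=1 -> write in place. 4 ppages; refcounts: pp0:1 pp1:2 pp2:2 pp3:1

Answer: 4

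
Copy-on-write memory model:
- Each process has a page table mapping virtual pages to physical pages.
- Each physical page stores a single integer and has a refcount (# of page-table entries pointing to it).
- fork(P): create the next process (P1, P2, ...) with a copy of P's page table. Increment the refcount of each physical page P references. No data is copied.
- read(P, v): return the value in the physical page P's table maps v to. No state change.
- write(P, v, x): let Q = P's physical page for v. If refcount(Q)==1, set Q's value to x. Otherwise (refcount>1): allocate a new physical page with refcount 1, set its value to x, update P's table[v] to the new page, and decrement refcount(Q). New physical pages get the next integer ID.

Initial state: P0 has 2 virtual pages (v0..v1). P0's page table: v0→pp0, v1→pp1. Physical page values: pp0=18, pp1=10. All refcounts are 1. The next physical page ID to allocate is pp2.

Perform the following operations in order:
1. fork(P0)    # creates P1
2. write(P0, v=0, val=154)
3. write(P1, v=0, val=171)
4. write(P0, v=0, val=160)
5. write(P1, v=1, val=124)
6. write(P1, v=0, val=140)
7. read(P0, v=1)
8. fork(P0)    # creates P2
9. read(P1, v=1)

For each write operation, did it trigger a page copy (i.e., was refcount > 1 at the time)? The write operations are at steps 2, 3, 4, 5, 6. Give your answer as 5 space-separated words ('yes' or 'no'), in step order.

Op 1: fork(P0) -> P1. 2 ppages; refcounts: pp0:2 pp1:2
Op 2: write(P0, v0, 154). refcount(pp0)=2>1 -> COPY to pp2. 3 ppages; refcounts: pp0:1 pp1:2 pp2:1
Op 3: write(P1, v0, 171). refcount(pp0)=1 -> write in place. 3 ppages; refcounts: pp0:1 pp1:2 pp2:1
Op 4: write(P0, v0, 160). refcount(pp2)=1 -> write in place. 3 ppages; refcounts: pp0:1 pp1:2 pp2:1
Op 5: write(P1, v1, 124). refcount(pp1)=2>1 -> COPY to pp3. 4 ppages; refcounts: pp0:1 pp1:1 pp2:1 pp3:1
Op 6: write(P1, v0, 140). refcount(pp0)=1 -> write in place. 4 ppages; refcounts: pp0:1 pp1:1 pp2:1 pp3:1
Op 7: read(P0, v1) -> 10. No state change.
Op 8: fork(P0) -> P2. 4 ppages; refcounts: pp0:1 pp1:2 pp2:2 pp3:1
Op 9: read(P1, v1) -> 124. No state change.

yes no no yes no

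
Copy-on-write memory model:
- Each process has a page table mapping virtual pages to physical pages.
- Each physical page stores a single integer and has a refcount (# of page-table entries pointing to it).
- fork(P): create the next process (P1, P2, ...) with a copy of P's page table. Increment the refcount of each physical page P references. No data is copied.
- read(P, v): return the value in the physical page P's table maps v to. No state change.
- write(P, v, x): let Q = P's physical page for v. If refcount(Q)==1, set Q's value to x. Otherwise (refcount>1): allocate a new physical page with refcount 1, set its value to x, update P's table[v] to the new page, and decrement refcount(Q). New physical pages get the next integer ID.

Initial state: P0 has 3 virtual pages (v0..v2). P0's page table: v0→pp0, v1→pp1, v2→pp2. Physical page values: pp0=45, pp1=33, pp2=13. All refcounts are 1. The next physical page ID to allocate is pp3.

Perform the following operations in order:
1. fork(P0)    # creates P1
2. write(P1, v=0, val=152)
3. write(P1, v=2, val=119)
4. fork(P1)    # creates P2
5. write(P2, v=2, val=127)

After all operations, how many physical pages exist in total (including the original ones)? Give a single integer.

Answer: 6

Derivation:
Op 1: fork(P0) -> P1. 3 ppages; refcounts: pp0:2 pp1:2 pp2:2
Op 2: write(P1, v0, 152). refcount(pp0)=2>1 -> COPY to pp3. 4 ppages; refcounts: pp0:1 pp1:2 pp2:2 pp3:1
Op 3: write(P1, v2, 119). refcount(pp2)=2>1 -> COPY to pp4. 5 ppages; refcounts: pp0:1 pp1:2 pp2:1 pp3:1 pp4:1
Op 4: fork(P1) -> P2. 5 ppages; refcounts: pp0:1 pp1:3 pp2:1 pp3:2 pp4:2
Op 5: write(P2, v2, 127). refcount(pp4)=2>1 -> COPY to pp5. 6 ppages; refcounts: pp0:1 pp1:3 pp2:1 pp3:2 pp4:1 pp5:1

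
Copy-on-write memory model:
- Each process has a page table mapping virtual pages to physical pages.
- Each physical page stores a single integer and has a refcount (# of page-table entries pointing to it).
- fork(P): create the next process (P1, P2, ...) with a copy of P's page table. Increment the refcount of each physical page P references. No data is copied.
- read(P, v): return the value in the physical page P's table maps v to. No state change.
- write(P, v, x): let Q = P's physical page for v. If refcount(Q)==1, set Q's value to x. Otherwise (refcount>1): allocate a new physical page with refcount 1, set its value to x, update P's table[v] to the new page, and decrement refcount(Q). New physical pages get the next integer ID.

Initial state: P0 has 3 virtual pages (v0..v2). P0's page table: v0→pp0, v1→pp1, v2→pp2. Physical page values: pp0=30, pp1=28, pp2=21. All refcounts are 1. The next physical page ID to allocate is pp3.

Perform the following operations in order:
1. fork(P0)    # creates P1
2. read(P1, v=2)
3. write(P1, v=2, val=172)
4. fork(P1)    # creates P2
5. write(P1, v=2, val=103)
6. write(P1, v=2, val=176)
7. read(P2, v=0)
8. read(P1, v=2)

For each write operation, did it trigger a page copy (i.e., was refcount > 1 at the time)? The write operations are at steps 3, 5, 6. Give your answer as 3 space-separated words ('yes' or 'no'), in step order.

Op 1: fork(P0) -> P1. 3 ppages; refcounts: pp0:2 pp1:2 pp2:2
Op 2: read(P1, v2) -> 21. No state change.
Op 3: write(P1, v2, 172). refcount(pp2)=2>1 -> COPY to pp3. 4 ppages; refcounts: pp0:2 pp1:2 pp2:1 pp3:1
Op 4: fork(P1) -> P2. 4 ppages; refcounts: pp0:3 pp1:3 pp2:1 pp3:2
Op 5: write(P1, v2, 103). refcount(pp3)=2>1 -> COPY to pp4. 5 ppages; refcounts: pp0:3 pp1:3 pp2:1 pp3:1 pp4:1
Op 6: write(P1, v2, 176). refcount(pp4)=1 -> write in place. 5 ppages; refcounts: pp0:3 pp1:3 pp2:1 pp3:1 pp4:1
Op 7: read(P2, v0) -> 30. No state change.
Op 8: read(P1, v2) -> 176. No state change.

yes yes no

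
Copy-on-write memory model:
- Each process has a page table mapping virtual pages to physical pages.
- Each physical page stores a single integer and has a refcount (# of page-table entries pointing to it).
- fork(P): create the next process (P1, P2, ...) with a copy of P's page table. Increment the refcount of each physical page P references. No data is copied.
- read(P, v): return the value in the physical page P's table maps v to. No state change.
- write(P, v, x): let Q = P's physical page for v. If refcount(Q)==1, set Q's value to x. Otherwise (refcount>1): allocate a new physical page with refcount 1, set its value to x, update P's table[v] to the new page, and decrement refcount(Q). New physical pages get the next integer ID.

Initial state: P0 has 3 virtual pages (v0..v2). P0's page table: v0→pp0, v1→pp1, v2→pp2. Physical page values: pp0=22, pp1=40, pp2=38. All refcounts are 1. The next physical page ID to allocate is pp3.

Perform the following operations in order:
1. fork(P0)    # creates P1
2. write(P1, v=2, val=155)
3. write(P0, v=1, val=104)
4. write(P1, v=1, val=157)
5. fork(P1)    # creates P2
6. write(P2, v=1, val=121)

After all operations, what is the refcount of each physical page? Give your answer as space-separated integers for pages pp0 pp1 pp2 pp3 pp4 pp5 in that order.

Op 1: fork(P0) -> P1. 3 ppages; refcounts: pp0:2 pp1:2 pp2:2
Op 2: write(P1, v2, 155). refcount(pp2)=2>1 -> COPY to pp3. 4 ppages; refcounts: pp0:2 pp1:2 pp2:1 pp3:1
Op 3: write(P0, v1, 104). refcount(pp1)=2>1 -> COPY to pp4. 5 ppages; refcounts: pp0:2 pp1:1 pp2:1 pp3:1 pp4:1
Op 4: write(P1, v1, 157). refcount(pp1)=1 -> write in place. 5 ppages; refcounts: pp0:2 pp1:1 pp2:1 pp3:1 pp4:1
Op 5: fork(P1) -> P2. 5 ppages; refcounts: pp0:3 pp1:2 pp2:1 pp3:2 pp4:1
Op 6: write(P2, v1, 121). refcount(pp1)=2>1 -> COPY to pp5. 6 ppages; refcounts: pp0:3 pp1:1 pp2:1 pp3:2 pp4:1 pp5:1

Answer: 3 1 1 2 1 1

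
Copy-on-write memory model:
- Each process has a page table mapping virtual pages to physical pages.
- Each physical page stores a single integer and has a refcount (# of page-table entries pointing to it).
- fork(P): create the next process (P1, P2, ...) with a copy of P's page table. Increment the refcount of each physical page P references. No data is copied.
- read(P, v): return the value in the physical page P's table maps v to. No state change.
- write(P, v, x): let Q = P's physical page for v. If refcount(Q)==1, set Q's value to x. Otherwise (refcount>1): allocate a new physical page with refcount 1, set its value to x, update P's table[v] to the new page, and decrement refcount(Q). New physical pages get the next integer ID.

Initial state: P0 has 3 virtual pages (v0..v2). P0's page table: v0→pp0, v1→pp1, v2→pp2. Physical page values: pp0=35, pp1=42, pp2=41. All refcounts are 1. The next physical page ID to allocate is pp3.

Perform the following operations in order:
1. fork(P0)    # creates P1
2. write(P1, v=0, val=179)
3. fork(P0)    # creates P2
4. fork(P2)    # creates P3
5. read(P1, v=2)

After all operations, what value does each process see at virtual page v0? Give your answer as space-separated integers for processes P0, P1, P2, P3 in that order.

Op 1: fork(P0) -> P1. 3 ppages; refcounts: pp0:2 pp1:2 pp2:2
Op 2: write(P1, v0, 179). refcount(pp0)=2>1 -> COPY to pp3. 4 ppages; refcounts: pp0:1 pp1:2 pp2:2 pp3:1
Op 3: fork(P0) -> P2. 4 ppages; refcounts: pp0:2 pp1:3 pp2:3 pp3:1
Op 4: fork(P2) -> P3. 4 ppages; refcounts: pp0:3 pp1:4 pp2:4 pp3:1
Op 5: read(P1, v2) -> 41. No state change.
P0: v0 -> pp0 = 35
P1: v0 -> pp3 = 179
P2: v0 -> pp0 = 35
P3: v0 -> pp0 = 35

Answer: 35 179 35 35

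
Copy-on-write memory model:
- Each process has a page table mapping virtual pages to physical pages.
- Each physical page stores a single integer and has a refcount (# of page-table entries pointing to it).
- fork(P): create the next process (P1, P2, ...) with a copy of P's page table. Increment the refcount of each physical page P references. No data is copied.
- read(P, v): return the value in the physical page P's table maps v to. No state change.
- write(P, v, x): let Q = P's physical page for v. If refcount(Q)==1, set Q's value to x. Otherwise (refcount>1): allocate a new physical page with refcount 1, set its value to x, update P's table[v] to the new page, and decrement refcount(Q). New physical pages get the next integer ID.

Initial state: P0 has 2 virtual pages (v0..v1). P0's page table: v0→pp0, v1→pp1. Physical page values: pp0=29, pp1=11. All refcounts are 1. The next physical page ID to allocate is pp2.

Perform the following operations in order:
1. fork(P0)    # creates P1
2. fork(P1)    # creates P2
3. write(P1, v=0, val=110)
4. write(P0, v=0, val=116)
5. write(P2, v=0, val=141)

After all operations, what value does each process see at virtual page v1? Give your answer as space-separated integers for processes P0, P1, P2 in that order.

Answer: 11 11 11

Derivation:
Op 1: fork(P0) -> P1. 2 ppages; refcounts: pp0:2 pp1:2
Op 2: fork(P1) -> P2. 2 ppages; refcounts: pp0:3 pp1:3
Op 3: write(P1, v0, 110). refcount(pp0)=3>1 -> COPY to pp2. 3 ppages; refcounts: pp0:2 pp1:3 pp2:1
Op 4: write(P0, v0, 116). refcount(pp0)=2>1 -> COPY to pp3. 4 ppages; refcounts: pp0:1 pp1:3 pp2:1 pp3:1
Op 5: write(P2, v0, 141). refcount(pp0)=1 -> write in place. 4 ppages; refcounts: pp0:1 pp1:3 pp2:1 pp3:1
P0: v1 -> pp1 = 11
P1: v1 -> pp1 = 11
P2: v1 -> pp1 = 11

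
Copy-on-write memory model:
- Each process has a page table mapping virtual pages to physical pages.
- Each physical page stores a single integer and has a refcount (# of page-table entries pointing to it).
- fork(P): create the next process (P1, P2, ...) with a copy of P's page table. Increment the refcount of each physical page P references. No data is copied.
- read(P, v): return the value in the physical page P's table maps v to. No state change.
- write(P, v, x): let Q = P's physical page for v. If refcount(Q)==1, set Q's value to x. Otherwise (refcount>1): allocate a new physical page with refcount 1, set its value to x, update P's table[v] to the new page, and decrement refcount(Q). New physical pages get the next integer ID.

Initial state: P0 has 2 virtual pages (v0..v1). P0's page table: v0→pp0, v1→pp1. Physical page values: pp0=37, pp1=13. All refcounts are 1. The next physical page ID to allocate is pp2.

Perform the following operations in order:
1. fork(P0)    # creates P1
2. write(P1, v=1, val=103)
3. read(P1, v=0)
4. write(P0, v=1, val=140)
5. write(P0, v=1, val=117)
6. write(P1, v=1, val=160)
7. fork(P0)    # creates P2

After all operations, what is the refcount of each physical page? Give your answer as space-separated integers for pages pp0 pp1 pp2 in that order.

Op 1: fork(P0) -> P1. 2 ppages; refcounts: pp0:2 pp1:2
Op 2: write(P1, v1, 103). refcount(pp1)=2>1 -> COPY to pp2. 3 ppages; refcounts: pp0:2 pp1:1 pp2:1
Op 3: read(P1, v0) -> 37. No state change.
Op 4: write(P0, v1, 140). refcount(pp1)=1 -> write in place. 3 ppages; refcounts: pp0:2 pp1:1 pp2:1
Op 5: write(P0, v1, 117). refcount(pp1)=1 -> write in place. 3 ppages; refcounts: pp0:2 pp1:1 pp2:1
Op 6: write(P1, v1, 160). refcount(pp2)=1 -> write in place. 3 ppages; refcounts: pp0:2 pp1:1 pp2:1
Op 7: fork(P0) -> P2. 3 ppages; refcounts: pp0:3 pp1:2 pp2:1

Answer: 3 2 1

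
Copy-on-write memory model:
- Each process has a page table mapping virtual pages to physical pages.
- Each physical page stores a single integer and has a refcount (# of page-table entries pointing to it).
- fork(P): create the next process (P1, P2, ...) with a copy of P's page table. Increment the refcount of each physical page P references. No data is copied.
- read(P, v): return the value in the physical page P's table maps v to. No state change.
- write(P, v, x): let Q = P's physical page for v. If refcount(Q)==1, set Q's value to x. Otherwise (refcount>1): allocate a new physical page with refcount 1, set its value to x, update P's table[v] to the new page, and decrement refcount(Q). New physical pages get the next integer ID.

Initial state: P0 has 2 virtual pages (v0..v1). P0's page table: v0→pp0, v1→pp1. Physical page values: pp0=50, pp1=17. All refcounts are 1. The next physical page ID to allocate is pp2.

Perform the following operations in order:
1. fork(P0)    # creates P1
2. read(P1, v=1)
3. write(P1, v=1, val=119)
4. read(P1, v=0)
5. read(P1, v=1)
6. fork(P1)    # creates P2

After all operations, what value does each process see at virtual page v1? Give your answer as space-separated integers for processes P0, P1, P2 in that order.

Op 1: fork(P0) -> P1. 2 ppages; refcounts: pp0:2 pp1:2
Op 2: read(P1, v1) -> 17. No state change.
Op 3: write(P1, v1, 119). refcount(pp1)=2>1 -> COPY to pp2. 3 ppages; refcounts: pp0:2 pp1:1 pp2:1
Op 4: read(P1, v0) -> 50. No state change.
Op 5: read(P1, v1) -> 119. No state change.
Op 6: fork(P1) -> P2. 3 ppages; refcounts: pp0:3 pp1:1 pp2:2
P0: v1 -> pp1 = 17
P1: v1 -> pp2 = 119
P2: v1 -> pp2 = 119

Answer: 17 119 119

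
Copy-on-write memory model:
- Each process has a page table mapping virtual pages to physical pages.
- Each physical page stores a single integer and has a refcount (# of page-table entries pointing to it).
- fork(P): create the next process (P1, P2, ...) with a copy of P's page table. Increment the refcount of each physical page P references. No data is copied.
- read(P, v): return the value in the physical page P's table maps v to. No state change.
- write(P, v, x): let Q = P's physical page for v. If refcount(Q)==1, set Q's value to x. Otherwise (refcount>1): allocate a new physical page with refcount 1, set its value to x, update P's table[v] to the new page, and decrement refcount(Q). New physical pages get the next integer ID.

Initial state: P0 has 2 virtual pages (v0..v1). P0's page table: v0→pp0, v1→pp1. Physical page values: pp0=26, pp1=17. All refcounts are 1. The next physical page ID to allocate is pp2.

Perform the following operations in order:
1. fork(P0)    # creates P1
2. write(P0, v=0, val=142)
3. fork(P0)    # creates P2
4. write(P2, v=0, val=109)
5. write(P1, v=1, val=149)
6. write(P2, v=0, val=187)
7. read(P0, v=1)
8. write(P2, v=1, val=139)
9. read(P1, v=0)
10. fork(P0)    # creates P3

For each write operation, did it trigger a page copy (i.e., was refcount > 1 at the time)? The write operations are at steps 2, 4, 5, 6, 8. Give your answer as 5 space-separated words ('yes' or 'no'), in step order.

Op 1: fork(P0) -> P1. 2 ppages; refcounts: pp0:2 pp1:2
Op 2: write(P0, v0, 142). refcount(pp0)=2>1 -> COPY to pp2. 3 ppages; refcounts: pp0:1 pp1:2 pp2:1
Op 3: fork(P0) -> P2. 3 ppages; refcounts: pp0:1 pp1:3 pp2:2
Op 4: write(P2, v0, 109). refcount(pp2)=2>1 -> COPY to pp3. 4 ppages; refcounts: pp0:1 pp1:3 pp2:1 pp3:1
Op 5: write(P1, v1, 149). refcount(pp1)=3>1 -> COPY to pp4. 5 ppages; refcounts: pp0:1 pp1:2 pp2:1 pp3:1 pp4:1
Op 6: write(P2, v0, 187). refcount(pp3)=1 -> write in place. 5 ppages; refcounts: pp0:1 pp1:2 pp2:1 pp3:1 pp4:1
Op 7: read(P0, v1) -> 17. No state change.
Op 8: write(P2, v1, 139). refcount(pp1)=2>1 -> COPY to pp5. 6 ppages; refcounts: pp0:1 pp1:1 pp2:1 pp3:1 pp4:1 pp5:1
Op 9: read(P1, v0) -> 26. No state change.
Op 10: fork(P0) -> P3. 6 ppages; refcounts: pp0:1 pp1:2 pp2:2 pp3:1 pp4:1 pp5:1

yes yes yes no yes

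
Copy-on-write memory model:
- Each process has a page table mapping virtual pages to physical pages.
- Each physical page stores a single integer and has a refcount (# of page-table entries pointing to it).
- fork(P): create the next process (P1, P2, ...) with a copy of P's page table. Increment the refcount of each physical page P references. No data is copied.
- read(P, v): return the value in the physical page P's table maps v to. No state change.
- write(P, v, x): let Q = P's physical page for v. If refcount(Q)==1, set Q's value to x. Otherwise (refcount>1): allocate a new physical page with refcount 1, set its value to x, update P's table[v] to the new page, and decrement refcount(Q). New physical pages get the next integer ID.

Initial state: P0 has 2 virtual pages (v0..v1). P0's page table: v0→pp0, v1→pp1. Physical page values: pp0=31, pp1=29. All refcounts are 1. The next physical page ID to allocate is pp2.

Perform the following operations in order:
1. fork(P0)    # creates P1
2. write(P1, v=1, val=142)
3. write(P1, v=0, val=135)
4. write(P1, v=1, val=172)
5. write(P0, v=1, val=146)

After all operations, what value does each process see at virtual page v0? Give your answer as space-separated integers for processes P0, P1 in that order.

Op 1: fork(P0) -> P1. 2 ppages; refcounts: pp0:2 pp1:2
Op 2: write(P1, v1, 142). refcount(pp1)=2>1 -> COPY to pp2. 3 ppages; refcounts: pp0:2 pp1:1 pp2:1
Op 3: write(P1, v0, 135). refcount(pp0)=2>1 -> COPY to pp3. 4 ppages; refcounts: pp0:1 pp1:1 pp2:1 pp3:1
Op 4: write(P1, v1, 172). refcount(pp2)=1 -> write in place. 4 ppages; refcounts: pp0:1 pp1:1 pp2:1 pp3:1
Op 5: write(P0, v1, 146). refcount(pp1)=1 -> write in place. 4 ppages; refcounts: pp0:1 pp1:1 pp2:1 pp3:1
P0: v0 -> pp0 = 31
P1: v0 -> pp3 = 135

Answer: 31 135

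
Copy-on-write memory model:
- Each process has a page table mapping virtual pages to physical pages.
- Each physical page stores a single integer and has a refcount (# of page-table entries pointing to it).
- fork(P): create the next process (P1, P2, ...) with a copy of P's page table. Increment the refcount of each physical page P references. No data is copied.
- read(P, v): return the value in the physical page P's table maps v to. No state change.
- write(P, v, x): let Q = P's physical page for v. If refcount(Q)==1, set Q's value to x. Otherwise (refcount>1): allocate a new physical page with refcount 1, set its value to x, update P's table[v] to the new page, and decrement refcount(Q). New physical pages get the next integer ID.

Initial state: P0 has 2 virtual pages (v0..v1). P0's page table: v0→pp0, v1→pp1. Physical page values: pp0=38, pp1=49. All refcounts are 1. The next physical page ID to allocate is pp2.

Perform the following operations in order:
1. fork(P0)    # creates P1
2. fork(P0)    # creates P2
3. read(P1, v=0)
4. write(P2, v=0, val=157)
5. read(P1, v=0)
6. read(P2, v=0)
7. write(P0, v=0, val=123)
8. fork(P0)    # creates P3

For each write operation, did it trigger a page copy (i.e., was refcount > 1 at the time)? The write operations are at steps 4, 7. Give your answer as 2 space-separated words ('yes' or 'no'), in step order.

Op 1: fork(P0) -> P1. 2 ppages; refcounts: pp0:2 pp1:2
Op 2: fork(P0) -> P2. 2 ppages; refcounts: pp0:3 pp1:3
Op 3: read(P1, v0) -> 38. No state change.
Op 4: write(P2, v0, 157). refcount(pp0)=3>1 -> COPY to pp2. 3 ppages; refcounts: pp0:2 pp1:3 pp2:1
Op 5: read(P1, v0) -> 38. No state change.
Op 6: read(P2, v0) -> 157. No state change.
Op 7: write(P0, v0, 123). refcount(pp0)=2>1 -> COPY to pp3. 4 ppages; refcounts: pp0:1 pp1:3 pp2:1 pp3:1
Op 8: fork(P0) -> P3. 4 ppages; refcounts: pp0:1 pp1:4 pp2:1 pp3:2

yes yes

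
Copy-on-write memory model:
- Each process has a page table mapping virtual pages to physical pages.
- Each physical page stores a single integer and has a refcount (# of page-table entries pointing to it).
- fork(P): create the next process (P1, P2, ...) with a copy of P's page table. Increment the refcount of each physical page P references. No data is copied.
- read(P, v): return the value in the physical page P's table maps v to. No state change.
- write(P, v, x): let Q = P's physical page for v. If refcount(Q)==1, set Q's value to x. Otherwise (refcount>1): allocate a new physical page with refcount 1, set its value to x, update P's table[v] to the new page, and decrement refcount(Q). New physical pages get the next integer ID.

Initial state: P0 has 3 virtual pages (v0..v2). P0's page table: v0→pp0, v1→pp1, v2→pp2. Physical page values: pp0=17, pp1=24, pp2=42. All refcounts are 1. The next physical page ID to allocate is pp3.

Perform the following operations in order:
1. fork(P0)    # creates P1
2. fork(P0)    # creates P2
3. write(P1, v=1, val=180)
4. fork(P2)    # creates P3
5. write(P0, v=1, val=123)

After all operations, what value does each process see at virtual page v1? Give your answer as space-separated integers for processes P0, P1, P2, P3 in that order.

Answer: 123 180 24 24

Derivation:
Op 1: fork(P0) -> P1. 3 ppages; refcounts: pp0:2 pp1:2 pp2:2
Op 2: fork(P0) -> P2. 3 ppages; refcounts: pp0:3 pp1:3 pp2:3
Op 3: write(P1, v1, 180). refcount(pp1)=3>1 -> COPY to pp3. 4 ppages; refcounts: pp0:3 pp1:2 pp2:3 pp3:1
Op 4: fork(P2) -> P3. 4 ppages; refcounts: pp0:4 pp1:3 pp2:4 pp3:1
Op 5: write(P0, v1, 123). refcount(pp1)=3>1 -> COPY to pp4. 5 ppages; refcounts: pp0:4 pp1:2 pp2:4 pp3:1 pp4:1
P0: v1 -> pp4 = 123
P1: v1 -> pp3 = 180
P2: v1 -> pp1 = 24
P3: v1 -> pp1 = 24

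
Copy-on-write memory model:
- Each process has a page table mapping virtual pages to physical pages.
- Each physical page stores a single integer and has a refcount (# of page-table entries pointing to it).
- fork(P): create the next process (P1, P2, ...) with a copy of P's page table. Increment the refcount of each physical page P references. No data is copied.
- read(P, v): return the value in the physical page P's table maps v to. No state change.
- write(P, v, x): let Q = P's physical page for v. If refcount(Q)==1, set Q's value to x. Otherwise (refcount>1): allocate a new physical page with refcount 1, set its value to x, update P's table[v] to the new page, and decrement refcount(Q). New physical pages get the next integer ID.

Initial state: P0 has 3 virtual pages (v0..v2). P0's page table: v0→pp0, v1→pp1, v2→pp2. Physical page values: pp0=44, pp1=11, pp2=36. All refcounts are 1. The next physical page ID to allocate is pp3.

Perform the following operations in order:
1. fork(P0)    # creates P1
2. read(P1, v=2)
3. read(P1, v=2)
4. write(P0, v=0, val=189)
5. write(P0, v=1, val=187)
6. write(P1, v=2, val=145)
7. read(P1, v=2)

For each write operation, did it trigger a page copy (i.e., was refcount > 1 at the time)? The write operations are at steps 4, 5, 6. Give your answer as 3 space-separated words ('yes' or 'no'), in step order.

Op 1: fork(P0) -> P1. 3 ppages; refcounts: pp0:2 pp1:2 pp2:2
Op 2: read(P1, v2) -> 36. No state change.
Op 3: read(P1, v2) -> 36. No state change.
Op 4: write(P0, v0, 189). refcount(pp0)=2>1 -> COPY to pp3. 4 ppages; refcounts: pp0:1 pp1:2 pp2:2 pp3:1
Op 5: write(P0, v1, 187). refcount(pp1)=2>1 -> COPY to pp4. 5 ppages; refcounts: pp0:1 pp1:1 pp2:2 pp3:1 pp4:1
Op 6: write(P1, v2, 145). refcount(pp2)=2>1 -> COPY to pp5. 6 ppages; refcounts: pp0:1 pp1:1 pp2:1 pp3:1 pp4:1 pp5:1
Op 7: read(P1, v2) -> 145. No state change.

yes yes yes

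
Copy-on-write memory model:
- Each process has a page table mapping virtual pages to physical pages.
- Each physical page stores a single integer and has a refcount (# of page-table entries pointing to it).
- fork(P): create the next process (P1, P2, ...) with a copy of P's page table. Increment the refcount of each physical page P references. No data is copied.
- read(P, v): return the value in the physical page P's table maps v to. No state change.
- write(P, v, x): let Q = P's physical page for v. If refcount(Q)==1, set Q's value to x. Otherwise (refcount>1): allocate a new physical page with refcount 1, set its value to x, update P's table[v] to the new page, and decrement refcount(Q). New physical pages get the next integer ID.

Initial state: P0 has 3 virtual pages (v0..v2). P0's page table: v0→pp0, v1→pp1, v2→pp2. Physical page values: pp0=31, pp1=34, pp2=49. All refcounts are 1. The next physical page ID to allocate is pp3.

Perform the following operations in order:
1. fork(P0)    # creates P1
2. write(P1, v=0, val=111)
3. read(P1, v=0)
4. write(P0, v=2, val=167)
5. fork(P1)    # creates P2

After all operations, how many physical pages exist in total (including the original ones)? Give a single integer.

Answer: 5

Derivation:
Op 1: fork(P0) -> P1. 3 ppages; refcounts: pp0:2 pp1:2 pp2:2
Op 2: write(P1, v0, 111). refcount(pp0)=2>1 -> COPY to pp3. 4 ppages; refcounts: pp0:1 pp1:2 pp2:2 pp3:1
Op 3: read(P1, v0) -> 111. No state change.
Op 4: write(P0, v2, 167). refcount(pp2)=2>1 -> COPY to pp4. 5 ppages; refcounts: pp0:1 pp1:2 pp2:1 pp3:1 pp4:1
Op 5: fork(P1) -> P2. 5 ppages; refcounts: pp0:1 pp1:3 pp2:2 pp3:2 pp4:1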